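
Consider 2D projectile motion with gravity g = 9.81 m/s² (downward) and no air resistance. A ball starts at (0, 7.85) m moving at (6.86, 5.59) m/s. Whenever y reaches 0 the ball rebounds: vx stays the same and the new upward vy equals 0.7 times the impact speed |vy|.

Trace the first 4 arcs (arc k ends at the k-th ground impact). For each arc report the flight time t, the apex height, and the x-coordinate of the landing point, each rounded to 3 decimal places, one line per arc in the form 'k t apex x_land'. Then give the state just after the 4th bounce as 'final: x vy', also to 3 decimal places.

Arc 1: start y=7.850, vy=5.590 → t=1.957, apex=9.443, x_land=13.427, impact vy=-13.611
  bounce: vy ← 0.7·13.611 = 9.528
Arc 2: start y=0.000, vy=9.528 → t=1.942, apex=4.627, x_land=26.753, impact vy=-9.528
  bounce: vy ← 0.7·9.528 = 6.669
Arc 3: start y=0.000, vy=6.669 → t=1.360, apex=2.267, x_land=36.080, impact vy=-6.669
  bounce: vy ← 0.7·6.669 = 4.669
Arc 4: start y=0.000, vy=4.669 → t=0.952, apex=1.111, x_land=42.610, impact vy=-4.669
  bounce: vy ← 0.7·4.669 = 3.268

1 1.957 9.443 13.427
2 1.942 4.627 26.753
3 1.360 2.267 36.080
4 0.952 1.111 42.610
final: 42.610 3.268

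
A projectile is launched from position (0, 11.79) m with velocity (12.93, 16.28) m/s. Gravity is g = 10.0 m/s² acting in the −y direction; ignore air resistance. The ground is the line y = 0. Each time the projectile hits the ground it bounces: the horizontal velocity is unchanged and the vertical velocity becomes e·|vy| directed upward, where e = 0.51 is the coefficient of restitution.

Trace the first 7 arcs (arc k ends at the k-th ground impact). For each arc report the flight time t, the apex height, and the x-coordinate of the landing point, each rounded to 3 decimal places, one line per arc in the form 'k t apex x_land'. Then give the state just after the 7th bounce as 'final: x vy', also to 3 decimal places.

1 3.866 25.042 49.987
2 2.283 6.513 79.502
3 1.164 1.694 94.555
4 0.594 0.441 102.232
5 0.303 0.115 106.147
6 0.154 0.030 108.144
7 0.079 0.008 109.162
final: 109.162 0.201

Arc 1: start y=11.790, vy=16.280 → t=3.866, apex=25.042, x_land=49.987, impact vy=-22.379
  bounce: vy ← 0.51·22.379 = 11.414
Arc 2: start y=0.000, vy=11.414 → t=2.283, apex=6.513, x_land=79.502, impact vy=-11.414
  bounce: vy ← 0.51·11.414 = 5.821
Arc 3: start y=0.000, vy=5.821 → t=1.164, apex=1.694, x_land=94.555, impact vy=-5.821
  bounce: vy ← 0.51·5.821 = 2.969
Arc 4: start y=0.000, vy=2.969 → t=0.594, apex=0.441, x_land=102.232, impact vy=-2.969
  bounce: vy ← 0.51·2.969 = 1.514
Arc 5: start y=0.000, vy=1.514 → t=0.303, apex=0.115, x_land=106.147, impact vy=-1.514
  bounce: vy ← 0.51·1.514 = 0.772
Arc 6: start y=0.000, vy=0.772 → t=0.154, apex=0.030, x_land=108.144, impact vy=-0.772
  bounce: vy ← 0.51·0.772 = 0.394
Arc 7: start y=0.000, vy=0.394 → t=0.079, apex=0.008, x_land=109.162, impact vy=-0.394
  bounce: vy ← 0.51·0.394 = 0.201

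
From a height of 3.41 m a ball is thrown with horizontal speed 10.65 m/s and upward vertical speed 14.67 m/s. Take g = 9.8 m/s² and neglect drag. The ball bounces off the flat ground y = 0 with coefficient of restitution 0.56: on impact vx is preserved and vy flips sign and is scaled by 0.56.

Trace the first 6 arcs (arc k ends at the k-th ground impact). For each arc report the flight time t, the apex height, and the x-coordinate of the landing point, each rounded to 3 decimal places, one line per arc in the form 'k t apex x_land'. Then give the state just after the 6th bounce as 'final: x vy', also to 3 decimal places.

Arc 1: start y=3.410, vy=14.670 → t=3.211, apex=14.390, x_land=34.193, impact vy=-16.794
  bounce: vy ← 0.56·16.794 = 9.405
Arc 2: start y=0.000, vy=9.405 → t=1.919, apex=4.513, x_land=54.634, impact vy=-9.405
  bounce: vy ← 0.56·9.405 = 5.267
Arc 3: start y=0.000, vy=5.267 → t=1.075, apex=1.415, x_land=66.081, impact vy=-5.267
  bounce: vy ← 0.56·5.267 = 2.949
Arc 4: start y=0.000, vy=2.949 → t=0.602, apex=0.444, x_land=72.491, impact vy=-2.949
  bounce: vy ← 0.56·2.949 = 1.652
Arc 5: start y=0.000, vy=1.652 → t=0.337, apex=0.139, x_land=76.081, impact vy=-1.652
  bounce: vy ← 0.56·1.652 = 0.925
Arc 6: start y=0.000, vy=0.925 → t=0.189, apex=0.044, x_land=78.091, impact vy=-0.925
  bounce: vy ← 0.56·0.925 = 0.518

1 3.211 14.390 34.193
2 1.919 4.513 54.634
3 1.075 1.415 66.081
4 0.602 0.444 72.491
5 0.337 0.139 76.081
6 0.189 0.044 78.091
final: 78.091 0.518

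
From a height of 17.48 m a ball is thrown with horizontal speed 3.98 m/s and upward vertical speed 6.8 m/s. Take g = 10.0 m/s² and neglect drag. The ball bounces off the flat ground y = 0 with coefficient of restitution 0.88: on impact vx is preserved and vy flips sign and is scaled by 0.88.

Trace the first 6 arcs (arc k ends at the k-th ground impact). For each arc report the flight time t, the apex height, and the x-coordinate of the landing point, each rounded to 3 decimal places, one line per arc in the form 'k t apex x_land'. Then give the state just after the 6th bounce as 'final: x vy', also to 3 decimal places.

1 2.670 19.792 10.625
2 3.502 15.327 24.561
3 3.081 11.869 36.826
4 2.712 9.191 47.618
5 2.386 7.118 57.115
6 2.100 5.512 65.473
final: 65.473 9.240

Arc 1: start y=17.480, vy=6.800 → t=2.670, apex=19.792, x_land=10.625, impact vy=-19.896
  bounce: vy ← 0.88·19.896 = 17.508
Arc 2: start y=0.000, vy=17.508 → t=3.502, apex=15.327, x_land=24.561, impact vy=-17.508
  bounce: vy ← 0.88·17.508 = 15.407
Arc 3: start y=0.000, vy=15.407 → t=3.081, apex=11.869, x_land=36.826, impact vy=-15.407
  bounce: vy ← 0.88·15.407 = 13.558
Arc 4: start y=0.000, vy=13.558 → t=2.712, apex=9.191, x_land=47.618, impact vy=-13.558
  bounce: vy ← 0.88·13.558 = 11.931
Arc 5: start y=0.000, vy=11.931 → t=2.386, apex=7.118, x_land=57.115, impact vy=-11.931
  bounce: vy ← 0.88·11.931 = 10.500
Arc 6: start y=0.000, vy=10.500 → t=2.100, apex=5.512, x_land=65.473, impact vy=-10.500
  bounce: vy ← 0.88·10.500 = 9.240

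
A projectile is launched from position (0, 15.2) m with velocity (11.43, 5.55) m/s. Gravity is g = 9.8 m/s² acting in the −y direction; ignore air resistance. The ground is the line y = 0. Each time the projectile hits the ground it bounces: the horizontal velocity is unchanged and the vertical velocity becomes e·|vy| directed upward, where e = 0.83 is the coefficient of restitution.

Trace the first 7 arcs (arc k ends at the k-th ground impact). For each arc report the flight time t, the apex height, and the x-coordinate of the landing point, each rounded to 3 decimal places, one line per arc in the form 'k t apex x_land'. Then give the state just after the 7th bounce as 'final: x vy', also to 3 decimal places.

Arc 1: start y=15.200, vy=5.550 → t=2.416, apex=16.772, x_land=27.619, impact vy=-18.131
  bounce: vy ← 0.83·18.131 = 15.048
Arc 2: start y=0.000, vy=15.048 → t=3.071, apex=11.554, x_land=62.722, impact vy=-15.048
  bounce: vy ← 0.83·15.048 = 12.490
Arc 3: start y=0.000, vy=12.490 → t=2.549, apex=7.959, x_land=91.858, impact vy=-12.490
  bounce: vy ← 0.83·12.490 = 10.367
Arc 4: start y=0.000, vy=10.367 → t=2.116, apex=5.483, x_land=116.040, impact vy=-10.367
  bounce: vy ← 0.83·10.367 = 8.605
Arc 5: start y=0.000, vy=8.605 → t=1.756, apex=3.777, x_land=136.112, impact vy=-8.605
  bounce: vy ← 0.83·8.605 = 7.142
Arc 6: start y=0.000, vy=7.142 → t=1.458, apex=2.602, x_land=152.771, impact vy=-7.142
  bounce: vy ← 0.83·7.142 = 5.928
Arc 7: start y=0.000, vy=5.928 → t=1.210, apex=1.793, x_land=166.598, impact vy=-5.928
  bounce: vy ← 0.83·5.928 = 4.920

1 2.416 16.772 27.619
2 3.071 11.554 62.722
3 2.549 7.959 91.858
4 2.116 5.483 116.040
5 1.756 3.777 136.112
6 1.458 2.602 152.771
7 1.210 1.793 166.598
final: 166.598 4.920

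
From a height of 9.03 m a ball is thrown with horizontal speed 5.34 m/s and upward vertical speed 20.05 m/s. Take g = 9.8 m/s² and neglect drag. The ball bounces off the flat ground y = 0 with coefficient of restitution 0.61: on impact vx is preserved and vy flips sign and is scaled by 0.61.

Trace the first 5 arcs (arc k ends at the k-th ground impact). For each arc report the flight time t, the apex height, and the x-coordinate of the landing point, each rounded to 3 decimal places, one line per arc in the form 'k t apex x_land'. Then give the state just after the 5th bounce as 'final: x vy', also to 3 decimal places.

1 4.501 29.540 24.037
2 2.996 10.992 40.033
3 1.827 4.090 49.790
4 1.115 1.522 55.742
5 0.680 0.566 59.373
final: 59.373 2.032

Arc 1: start y=9.030, vy=20.050 → t=4.501, apex=29.540, x_land=24.037, impact vy=-24.062
  bounce: vy ← 0.61·24.062 = 14.678
Arc 2: start y=0.000, vy=14.678 → t=2.996, apex=10.992, x_land=40.033, impact vy=-14.678
  bounce: vy ← 0.61·14.678 = 8.954
Arc 3: start y=0.000, vy=8.954 → t=1.827, apex=4.090, x_land=49.790, impact vy=-8.954
  bounce: vy ← 0.61·8.954 = 5.462
Arc 4: start y=0.000, vy=5.462 → t=1.115, apex=1.522, x_land=55.742, impact vy=-5.462
  bounce: vy ← 0.61·5.462 = 3.332
Arc 5: start y=0.000, vy=3.332 → t=0.680, apex=0.566, x_land=59.373, impact vy=-3.332
  bounce: vy ← 0.61·3.332 = 2.032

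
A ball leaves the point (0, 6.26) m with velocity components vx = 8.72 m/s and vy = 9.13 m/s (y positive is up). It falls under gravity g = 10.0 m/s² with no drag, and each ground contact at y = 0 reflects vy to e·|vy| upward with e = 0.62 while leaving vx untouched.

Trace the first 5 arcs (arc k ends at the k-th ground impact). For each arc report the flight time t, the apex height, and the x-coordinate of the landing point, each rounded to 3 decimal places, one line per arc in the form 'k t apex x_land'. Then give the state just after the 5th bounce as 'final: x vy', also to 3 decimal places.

Arc 1: start y=6.260, vy=9.130 → t=2.357, apex=10.428, x_land=20.554, impact vy=-14.441
  bounce: vy ← 0.62·14.441 = 8.954
Arc 2: start y=0.000, vy=8.954 → t=1.791, apex=4.008, x_land=36.170, impact vy=-8.954
  bounce: vy ← 0.62·8.954 = 5.551
Arc 3: start y=0.000, vy=5.551 → t=1.110, apex=1.541, x_land=45.851, impact vy=-5.551
  bounce: vy ← 0.62·5.551 = 3.442
Arc 4: start y=0.000, vy=3.442 → t=0.688, apex=0.592, x_land=51.854, impact vy=-3.442
  bounce: vy ← 0.62·3.442 = 2.134
Arc 5: start y=0.000, vy=2.134 → t=0.427, apex=0.228, x_land=55.575, impact vy=-2.134
  bounce: vy ← 0.62·2.134 = 1.323

1 2.357 10.428 20.554
2 1.791 4.008 36.170
3 1.110 1.541 45.851
4 0.688 0.592 51.854
5 0.427 0.228 55.575
final: 55.575 1.323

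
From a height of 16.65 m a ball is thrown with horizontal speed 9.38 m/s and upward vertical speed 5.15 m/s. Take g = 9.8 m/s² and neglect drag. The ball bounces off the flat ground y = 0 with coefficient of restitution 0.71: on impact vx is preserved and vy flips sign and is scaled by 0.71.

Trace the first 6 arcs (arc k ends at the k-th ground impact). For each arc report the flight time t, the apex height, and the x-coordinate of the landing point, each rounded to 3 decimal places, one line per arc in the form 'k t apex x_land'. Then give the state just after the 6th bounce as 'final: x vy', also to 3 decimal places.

Arc 1: start y=16.650, vy=5.150 → t=2.442, apex=18.003, x_land=22.909, impact vy=-18.785
  bounce: vy ← 0.71·18.785 = 13.337
Arc 2: start y=0.000, vy=13.337 → t=2.722, apex=9.075, x_land=48.440, impact vy=-13.337
  bounce: vy ← 0.71·13.337 = 9.469
Arc 3: start y=0.000, vy=9.469 → t=1.933, apex=4.575, x_land=66.567, impact vy=-9.469
  bounce: vy ← 0.71·9.469 = 6.723
Arc 4: start y=0.000, vy=6.723 → t=1.372, apex=2.306, x_land=79.437, impact vy=-6.723
  bounce: vy ← 0.71·6.723 = 4.773
Arc 5: start y=0.000, vy=4.773 → t=0.974, apex=1.163, x_land=88.575, impact vy=-4.773
  bounce: vy ← 0.71·4.773 = 3.389
Arc 6: start y=0.000, vy=3.389 → t=0.692, apex=0.586, x_land=95.063, impact vy=-3.389
  bounce: vy ← 0.71·3.389 = 2.406

1 2.442 18.003 22.909
2 2.722 9.075 48.440
3 1.933 4.575 66.567
4 1.372 2.306 79.437
5 0.974 1.163 88.575
6 0.692 0.586 95.063
final: 95.063 2.406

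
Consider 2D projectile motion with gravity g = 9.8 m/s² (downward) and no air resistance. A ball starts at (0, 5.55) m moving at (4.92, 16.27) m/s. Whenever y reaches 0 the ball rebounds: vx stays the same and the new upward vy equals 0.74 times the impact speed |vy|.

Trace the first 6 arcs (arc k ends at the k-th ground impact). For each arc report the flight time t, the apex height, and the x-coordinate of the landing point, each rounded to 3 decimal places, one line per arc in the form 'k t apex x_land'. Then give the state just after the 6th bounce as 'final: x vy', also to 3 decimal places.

1 3.632 19.056 17.871
2 2.919 10.435 32.230
3 2.160 5.714 42.856
4 1.598 3.129 50.720
5 1.183 1.713 56.538
6 0.875 0.938 60.844
final: 60.844 3.173

Arc 1: start y=5.550, vy=16.270 → t=3.632, apex=19.056, x_land=17.871, impact vy=-19.326
  bounce: vy ← 0.74·19.326 = 14.301
Arc 2: start y=0.000, vy=14.301 → t=2.919, apex=10.435, x_land=32.230, impact vy=-14.301
  bounce: vy ← 0.74·14.301 = 10.583
Arc 3: start y=0.000, vy=10.583 → t=2.160, apex=5.714, x_land=42.856, impact vy=-10.583
  bounce: vy ← 0.74·10.583 = 7.831
Arc 4: start y=0.000, vy=7.831 → t=1.598, apex=3.129, x_land=50.720, impact vy=-7.831
  bounce: vy ← 0.74·7.831 = 5.795
Arc 5: start y=0.000, vy=5.795 → t=1.183, apex=1.713, x_land=56.538, impact vy=-5.795
  bounce: vy ← 0.74·5.795 = 4.288
Arc 6: start y=0.000, vy=4.288 → t=0.875, apex=0.938, x_land=60.844, impact vy=-4.288
  bounce: vy ← 0.74·4.288 = 3.173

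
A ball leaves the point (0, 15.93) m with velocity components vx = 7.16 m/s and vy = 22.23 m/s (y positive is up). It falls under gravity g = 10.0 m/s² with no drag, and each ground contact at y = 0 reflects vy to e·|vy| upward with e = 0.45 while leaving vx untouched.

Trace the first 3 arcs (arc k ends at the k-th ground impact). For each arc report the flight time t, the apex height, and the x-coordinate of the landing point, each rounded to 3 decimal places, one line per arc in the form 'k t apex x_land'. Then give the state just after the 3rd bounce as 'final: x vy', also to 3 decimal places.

Arc 1: start y=15.930, vy=22.230 → t=5.074, apex=40.639, x_land=36.329, impact vy=-28.509
  bounce: vy ← 0.45·28.509 = 12.829
Arc 2: start y=0.000, vy=12.829 → t=2.566, apex=8.229, x_land=54.701, impact vy=-12.829
  bounce: vy ← 0.45·12.829 = 5.773
Arc 3: start y=0.000, vy=5.773 → t=1.155, apex=1.666, x_land=62.968, impact vy=-5.773
  bounce: vy ← 0.45·5.773 = 2.598

1 5.074 40.639 36.329
2 2.566 8.229 54.701
3 1.155 1.666 62.968
final: 62.968 2.598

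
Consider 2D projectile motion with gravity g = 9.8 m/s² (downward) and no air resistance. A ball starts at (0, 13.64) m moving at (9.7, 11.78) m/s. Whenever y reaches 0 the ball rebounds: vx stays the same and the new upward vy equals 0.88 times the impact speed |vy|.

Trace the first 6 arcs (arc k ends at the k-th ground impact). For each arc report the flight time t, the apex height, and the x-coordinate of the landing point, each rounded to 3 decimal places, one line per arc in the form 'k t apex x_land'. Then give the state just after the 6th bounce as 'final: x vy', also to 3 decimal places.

1 3.258 20.720 31.606
2 3.619 16.046 66.712
3 3.185 12.426 97.606
4 2.803 9.622 124.792
5 2.466 7.452 148.716
6 2.170 5.771 169.768
final: 169.768 9.359

Arc 1: start y=13.640, vy=11.780 → t=3.258, apex=20.720, x_land=31.606, impact vy=-20.152
  bounce: vy ← 0.88·20.152 = 17.734
Arc 2: start y=0.000, vy=17.734 → t=3.619, apex=16.046, x_land=66.712, impact vy=-17.734
  bounce: vy ← 0.88·17.734 = 15.606
Arc 3: start y=0.000, vy=15.606 → t=3.185, apex=12.426, x_land=97.606, impact vy=-15.606
  bounce: vy ← 0.88·15.606 = 13.733
Arc 4: start y=0.000, vy=13.733 → t=2.803, apex=9.622, x_land=124.792, impact vy=-13.733
  bounce: vy ← 0.88·13.733 = 12.085
Arc 5: start y=0.000, vy=12.085 → t=2.466, apex=7.452, x_land=148.716, impact vy=-12.085
  bounce: vy ← 0.88·12.085 = 10.635
Arc 6: start y=0.000, vy=10.635 → t=2.170, apex=5.771, x_land=169.768, impact vy=-10.635
  bounce: vy ← 0.88·10.635 = 9.359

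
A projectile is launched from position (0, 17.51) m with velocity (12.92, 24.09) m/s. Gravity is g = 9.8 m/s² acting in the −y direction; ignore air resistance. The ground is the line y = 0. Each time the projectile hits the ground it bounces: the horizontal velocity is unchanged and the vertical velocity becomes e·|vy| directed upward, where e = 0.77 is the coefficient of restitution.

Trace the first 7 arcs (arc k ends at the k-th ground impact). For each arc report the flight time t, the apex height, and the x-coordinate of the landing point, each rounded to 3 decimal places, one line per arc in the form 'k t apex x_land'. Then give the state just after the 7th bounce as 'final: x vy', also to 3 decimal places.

1 5.559 47.119 71.824
2 4.775 27.937 133.523
3 3.677 16.564 181.032
4 2.831 9.821 217.614
5 2.180 5.823 245.782
6 1.679 3.452 267.471
7 1.293 2.047 284.171
final: 284.171 4.877

Arc 1: start y=17.510, vy=24.090 → t=5.559, apex=47.119, x_land=71.824, impact vy=-30.390
  bounce: vy ← 0.77·30.390 = 23.400
Arc 2: start y=0.000, vy=23.400 → t=4.775, apex=27.937, x_land=133.523, impact vy=-23.400
  bounce: vy ← 0.77·23.400 = 18.018
Arc 3: start y=0.000, vy=18.018 → t=3.677, apex=16.564, x_land=181.032, impact vy=-18.018
  bounce: vy ← 0.77·18.018 = 13.874
Arc 4: start y=0.000, vy=13.874 → t=2.831, apex=9.821, x_land=217.614, impact vy=-13.874
  bounce: vy ← 0.77·13.874 = 10.683
Arc 5: start y=0.000, vy=10.683 → t=2.180, apex=5.823, x_land=245.782, impact vy=-10.683
  bounce: vy ← 0.77·10.683 = 8.226
Arc 6: start y=0.000, vy=8.226 → t=1.679, apex=3.452, x_land=267.471, impact vy=-8.226
  bounce: vy ← 0.77·8.226 = 6.334
Arc 7: start y=0.000, vy=6.334 → t=1.293, apex=2.047, x_land=284.171, impact vy=-6.334
  bounce: vy ← 0.77·6.334 = 4.877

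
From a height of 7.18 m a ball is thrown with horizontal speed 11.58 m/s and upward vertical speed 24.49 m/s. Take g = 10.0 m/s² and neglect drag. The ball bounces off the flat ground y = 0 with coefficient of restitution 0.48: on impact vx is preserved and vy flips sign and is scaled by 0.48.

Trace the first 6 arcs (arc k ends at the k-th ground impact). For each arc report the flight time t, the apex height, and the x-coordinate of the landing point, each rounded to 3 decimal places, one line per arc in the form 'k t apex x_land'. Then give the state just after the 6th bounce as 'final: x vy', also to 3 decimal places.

Arc 1: start y=7.180, vy=24.490 → t=5.175, apex=37.168, x_land=59.932, impact vy=-27.265
  bounce: vy ← 0.48·27.265 = 13.087
Arc 2: start y=0.000, vy=13.087 → t=2.617, apex=8.564, x_land=90.241, impact vy=-13.087
  bounce: vy ← 0.48·13.087 = 6.282
Arc 3: start y=0.000, vy=6.282 → t=1.256, apex=1.973, x_land=104.790, impact vy=-6.282
  bounce: vy ← 0.48·6.282 = 3.015
Arc 4: start y=0.000, vy=3.015 → t=0.603, apex=0.455, x_land=111.773, impact vy=-3.015
  bounce: vy ← 0.48·3.015 = 1.447
Arc 5: start y=0.000, vy=1.447 → t=0.289, apex=0.105, x_land=115.125, impact vy=-1.447
  bounce: vy ← 0.48·1.447 = 0.695
Arc 6: start y=0.000, vy=0.695 → t=0.139, apex=0.024, x_land=116.734, impact vy=-0.695
  bounce: vy ← 0.48·0.695 = 0.333

1 5.175 37.168 59.932
2 2.617 8.564 90.241
3 1.256 1.973 104.790
4 0.603 0.455 111.773
5 0.289 0.105 115.125
6 0.139 0.024 116.734
final: 116.734 0.333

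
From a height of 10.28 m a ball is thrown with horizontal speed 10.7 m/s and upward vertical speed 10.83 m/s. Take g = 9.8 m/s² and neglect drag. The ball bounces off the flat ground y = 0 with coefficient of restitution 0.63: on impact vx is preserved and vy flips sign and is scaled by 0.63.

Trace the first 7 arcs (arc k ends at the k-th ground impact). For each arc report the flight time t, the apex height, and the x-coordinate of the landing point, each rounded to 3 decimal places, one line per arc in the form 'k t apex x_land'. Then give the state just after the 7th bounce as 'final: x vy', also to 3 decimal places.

1 2.927 16.264 31.319
2 2.296 6.455 55.881
3 1.446 2.562 71.355
4 0.911 1.017 81.104
5 0.574 0.404 87.246
6 0.362 0.160 91.115
7 0.228 0.064 93.553
final: 93.553 0.703

Arc 1: start y=10.280, vy=10.830 → t=2.927, apex=16.264, x_land=31.319, impact vy=-17.854
  bounce: vy ← 0.63·17.854 = 11.248
Arc 2: start y=0.000, vy=11.248 → t=2.296, apex=6.455, x_land=55.881, impact vy=-11.248
  bounce: vy ← 0.63·11.248 = 7.086
Arc 3: start y=0.000, vy=7.086 → t=1.446, apex=2.562, x_land=71.355, impact vy=-7.086
  bounce: vy ← 0.63·7.086 = 4.464
Arc 4: start y=0.000, vy=4.464 → t=0.911, apex=1.017, x_land=81.104, impact vy=-4.464
  bounce: vy ← 0.63·4.464 = 2.813
Arc 5: start y=0.000, vy=2.813 → t=0.574, apex=0.404, x_land=87.246, impact vy=-2.813
  bounce: vy ← 0.63·2.813 = 1.772
Arc 6: start y=0.000, vy=1.772 → t=0.362, apex=0.160, x_land=91.115, impact vy=-1.772
  bounce: vy ← 0.63·1.772 = 1.116
Arc 7: start y=0.000, vy=1.116 → t=0.228, apex=0.064, x_land=93.553, impact vy=-1.116
  bounce: vy ← 0.63·1.116 = 0.703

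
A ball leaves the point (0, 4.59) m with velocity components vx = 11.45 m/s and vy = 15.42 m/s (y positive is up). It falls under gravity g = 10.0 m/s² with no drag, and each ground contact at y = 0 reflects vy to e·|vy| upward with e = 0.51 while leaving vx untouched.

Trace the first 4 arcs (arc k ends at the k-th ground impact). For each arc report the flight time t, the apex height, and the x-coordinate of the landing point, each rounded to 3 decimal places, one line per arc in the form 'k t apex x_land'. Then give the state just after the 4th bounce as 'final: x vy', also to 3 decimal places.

Arc 1: start y=4.590, vy=15.420 → t=3.357, apex=16.479, x_land=38.443, impact vy=-18.154
  bounce: vy ← 0.51·18.154 = 9.259
Arc 2: start y=0.000, vy=9.259 → t=1.852, apex=4.286, x_land=59.645, impact vy=-9.259
  bounce: vy ← 0.51·9.259 = 4.722
Arc 3: start y=0.000, vy=4.722 → t=0.944, apex=1.115, x_land=70.458, impact vy=-4.722
  bounce: vy ← 0.51·4.722 = 2.408
Arc 4: start y=0.000, vy=2.408 → t=0.482, apex=0.290, x_land=75.973, impact vy=-2.408
  bounce: vy ← 0.51·2.408 = 1.228

1 3.357 16.479 38.443
2 1.852 4.286 59.645
3 0.944 1.115 70.458
4 0.482 0.290 75.973
final: 75.973 1.228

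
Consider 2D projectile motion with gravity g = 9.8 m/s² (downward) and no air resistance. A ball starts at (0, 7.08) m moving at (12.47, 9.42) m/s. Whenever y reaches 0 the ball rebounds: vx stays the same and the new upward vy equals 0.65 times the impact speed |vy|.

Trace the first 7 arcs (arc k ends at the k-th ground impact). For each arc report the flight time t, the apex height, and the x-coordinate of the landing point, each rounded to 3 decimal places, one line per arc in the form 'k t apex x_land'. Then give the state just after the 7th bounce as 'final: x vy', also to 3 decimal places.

Arc 1: start y=7.080, vy=9.420 → t=2.500, apex=11.607, x_land=31.179, impact vy=-15.083
  bounce: vy ← 0.65·15.083 = 9.804
Arc 2: start y=0.000, vy=9.804 → t=2.001, apex=4.904, x_land=56.130, impact vy=-9.804
  bounce: vy ← 0.65·9.804 = 6.373
Arc 3: start y=0.000, vy=6.373 → t=1.301, apex=2.072, x_land=72.347, impact vy=-6.373
  bounce: vy ← 0.65·6.373 = 4.142
Arc 4: start y=0.000, vy=4.142 → t=0.845, apex=0.875, x_land=82.889, impact vy=-4.142
  bounce: vy ← 0.65·4.142 = 2.692
Arc 5: start y=0.000, vy=2.692 → t=0.549, apex=0.370, x_land=89.741, impact vy=-2.692
  bounce: vy ← 0.65·2.692 = 1.750
Arc 6: start y=0.000, vy=1.750 → t=0.357, apex=0.156, x_land=94.195, impact vy=-1.750
  bounce: vy ← 0.65·1.750 = 1.138
Arc 7: start y=0.000, vy=1.138 → t=0.232, apex=0.066, x_land=97.090, impact vy=-1.138
  bounce: vy ← 0.65·1.138 = 0.739

1 2.500 11.607 31.179
2 2.001 4.904 56.130
3 1.301 2.072 72.347
4 0.845 0.875 82.889
5 0.549 0.370 89.741
6 0.357 0.156 94.195
7 0.232 0.066 97.090
final: 97.090 0.739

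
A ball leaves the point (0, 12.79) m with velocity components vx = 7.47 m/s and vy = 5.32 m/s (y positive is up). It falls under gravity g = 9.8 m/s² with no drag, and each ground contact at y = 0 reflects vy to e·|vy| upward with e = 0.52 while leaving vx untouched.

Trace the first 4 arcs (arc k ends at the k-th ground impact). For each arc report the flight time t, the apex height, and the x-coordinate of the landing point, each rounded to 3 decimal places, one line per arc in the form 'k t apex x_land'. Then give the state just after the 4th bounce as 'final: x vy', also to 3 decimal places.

1 2.247 14.234 16.787
2 1.773 3.849 30.028
3 0.922 1.041 36.913
4 0.479 0.281 40.493
final: 40.493 1.221

Arc 1: start y=12.790, vy=5.320 → t=2.247, apex=14.234, x_land=16.787, impact vy=-16.703
  bounce: vy ← 0.52·16.703 = 8.686
Arc 2: start y=0.000, vy=8.686 → t=1.773, apex=3.849, x_land=30.028, impact vy=-8.686
  bounce: vy ← 0.52·8.686 = 4.516
Arc 3: start y=0.000, vy=4.516 → t=0.922, apex=1.041, x_land=36.913, impact vy=-4.516
  bounce: vy ← 0.52·4.516 = 2.349
Arc 4: start y=0.000, vy=2.349 → t=0.479, apex=0.281, x_land=40.493, impact vy=-2.349
  bounce: vy ← 0.52·2.349 = 1.221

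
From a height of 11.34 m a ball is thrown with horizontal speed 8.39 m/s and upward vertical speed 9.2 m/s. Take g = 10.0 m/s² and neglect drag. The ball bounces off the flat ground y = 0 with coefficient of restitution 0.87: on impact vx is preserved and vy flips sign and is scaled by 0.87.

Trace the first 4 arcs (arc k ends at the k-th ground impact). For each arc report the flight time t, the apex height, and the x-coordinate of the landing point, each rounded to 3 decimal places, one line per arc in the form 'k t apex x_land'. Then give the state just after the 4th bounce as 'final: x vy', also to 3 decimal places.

Arc 1: start y=11.340, vy=9.200 → t=2.685, apex=15.572, x_land=22.525, impact vy=-17.648
  bounce: vy ← 0.87·17.648 = 15.353
Arc 2: start y=0.000, vy=15.353 → t=3.071, apex=11.786, x_land=48.288, impact vy=-15.353
  bounce: vy ← 0.87·15.353 = 13.358
Arc 3: start y=0.000, vy=13.358 → t=2.672, apex=8.921, x_land=70.702, impact vy=-13.358
  bounce: vy ← 0.87·13.358 = 11.621
Arc 4: start y=0.000, vy=11.621 → t=2.324, apex=6.752, x_land=90.202, impact vy=-11.621
  bounce: vy ← 0.87·11.621 = 10.110

1 2.685 15.572 22.525
2 3.071 11.786 48.288
3 2.672 8.921 70.702
4 2.324 6.752 90.202
final: 90.202 10.110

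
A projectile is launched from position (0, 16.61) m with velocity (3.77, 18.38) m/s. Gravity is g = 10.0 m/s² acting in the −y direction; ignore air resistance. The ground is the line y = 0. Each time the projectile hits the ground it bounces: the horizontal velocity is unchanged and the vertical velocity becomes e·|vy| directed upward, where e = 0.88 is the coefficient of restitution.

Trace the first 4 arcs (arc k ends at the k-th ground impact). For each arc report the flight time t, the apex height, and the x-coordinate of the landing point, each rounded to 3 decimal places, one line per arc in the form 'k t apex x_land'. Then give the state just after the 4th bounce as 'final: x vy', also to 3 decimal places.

Arc 1: start y=16.610, vy=18.380 → t=4.426, apex=33.501, x_land=16.688, impact vy=-25.885
  bounce: vy ← 0.88·25.885 = 22.779
Arc 2: start y=0.000, vy=22.779 → t=4.556, apex=25.943, x_land=33.863, impact vy=-22.779
  bounce: vy ← 0.88·22.779 = 20.045
Arc 3: start y=0.000, vy=20.045 → t=4.009, apex=20.091, x_land=48.977, impact vy=-20.045
  bounce: vy ← 0.88·20.045 = 17.640
Arc 4: start y=0.000, vy=17.640 → t=3.528, apex=15.558, x_land=62.277, impact vy=-17.640
  bounce: vy ← 0.88·17.640 = 15.523

1 4.426 33.501 16.688
2 4.556 25.943 33.863
3 4.009 20.091 48.977
4 3.528 15.558 62.277
final: 62.277 15.523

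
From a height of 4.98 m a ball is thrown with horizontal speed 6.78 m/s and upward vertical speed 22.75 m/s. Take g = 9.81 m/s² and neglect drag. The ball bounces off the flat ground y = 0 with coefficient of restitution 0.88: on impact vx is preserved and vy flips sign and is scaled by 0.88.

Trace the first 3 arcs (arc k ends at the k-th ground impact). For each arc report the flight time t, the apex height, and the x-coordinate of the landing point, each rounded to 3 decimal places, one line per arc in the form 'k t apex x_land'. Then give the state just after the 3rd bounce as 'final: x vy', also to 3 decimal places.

1 4.848 31.359 32.867
2 4.450 24.285 63.039
3 3.916 18.806 89.590
final: 89.590 16.904

Arc 1: start y=4.980, vy=22.750 → t=4.848, apex=31.359, x_land=32.867, impact vy=-24.805
  bounce: vy ← 0.88·24.805 = 21.828
Arc 2: start y=0.000, vy=21.828 → t=4.450, apex=24.285, x_land=63.039, impact vy=-21.828
  bounce: vy ← 0.88·21.828 = 19.209
Arc 3: start y=0.000, vy=19.209 → t=3.916, apex=18.806, x_land=89.590, impact vy=-19.209
  bounce: vy ← 0.88·19.209 = 16.904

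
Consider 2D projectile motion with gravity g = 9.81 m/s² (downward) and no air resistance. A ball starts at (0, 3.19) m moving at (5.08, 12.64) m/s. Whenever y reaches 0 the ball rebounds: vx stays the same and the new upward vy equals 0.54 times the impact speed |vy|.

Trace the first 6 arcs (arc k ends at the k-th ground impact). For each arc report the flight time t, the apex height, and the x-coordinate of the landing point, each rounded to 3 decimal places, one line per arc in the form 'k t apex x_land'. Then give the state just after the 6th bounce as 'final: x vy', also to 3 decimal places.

1 2.809 11.333 14.267
2 1.642 3.305 22.607
3 0.886 0.964 27.110
4 0.479 0.281 29.542
5 0.259 0.082 30.855
6 0.140 0.024 31.564
final: 31.564 0.370

Arc 1: start y=3.190, vy=12.640 → t=2.809, apex=11.333, x_land=14.267, impact vy=-14.912
  bounce: vy ← 0.54·14.912 = 8.052
Arc 2: start y=0.000, vy=8.052 → t=1.642, apex=3.305, x_land=22.607, impact vy=-8.052
  bounce: vy ← 0.54·8.052 = 4.348
Arc 3: start y=0.000, vy=4.348 → t=0.886, apex=0.964, x_land=27.110, impact vy=-4.348
  bounce: vy ← 0.54·4.348 = 2.348
Arc 4: start y=0.000, vy=2.348 → t=0.479, apex=0.281, x_land=29.542, impact vy=-2.348
  bounce: vy ← 0.54·2.348 = 1.268
Arc 5: start y=0.000, vy=1.268 → t=0.259, apex=0.082, x_land=30.855, impact vy=-1.268
  bounce: vy ← 0.54·1.268 = 0.685
Arc 6: start y=0.000, vy=0.685 → t=0.140, apex=0.024, x_land=31.564, impact vy=-0.685
  bounce: vy ← 0.54·0.685 = 0.370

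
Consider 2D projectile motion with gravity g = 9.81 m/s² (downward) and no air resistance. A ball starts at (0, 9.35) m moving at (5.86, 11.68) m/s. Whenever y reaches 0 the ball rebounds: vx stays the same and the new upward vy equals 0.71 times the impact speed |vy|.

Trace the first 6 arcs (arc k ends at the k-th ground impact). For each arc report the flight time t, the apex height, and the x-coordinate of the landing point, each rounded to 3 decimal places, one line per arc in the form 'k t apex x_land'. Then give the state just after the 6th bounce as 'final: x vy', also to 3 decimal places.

Arc 1: start y=9.350, vy=11.680 → t=3.014, apex=16.303, x_land=17.661, impact vy=-17.885
  bounce: vy ← 0.71·17.885 = 12.698
Arc 2: start y=0.000, vy=12.698 → t=2.589, apex=8.218, x_land=32.831, impact vy=-12.698
  bounce: vy ← 0.71·12.698 = 9.016
Arc 3: start y=0.000, vy=9.016 → t=1.838, apex=4.143, x_land=43.602, impact vy=-9.016
  bounce: vy ← 0.71·9.016 = 6.401
Arc 4: start y=0.000, vy=6.401 → t=1.305, apex=2.088, x_land=51.250, impact vy=-6.401
  bounce: vy ← 0.71·6.401 = 4.545
Arc 5: start y=0.000, vy=4.545 → t=0.927, apex=1.053, x_land=56.680, impact vy=-4.545
  bounce: vy ← 0.71·4.545 = 3.227
Arc 6: start y=0.000, vy=3.227 → t=0.658, apex=0.531, x_land=60.535, impact vy=-3.227
  bounce: vy ← 0.71·3.227 = 2.291

1 3.014 16.303 17.661
2 2.589 8.218 32.831
3 1.838 4.143 43.602
4 1.305 2.088 51.250
5 0.927 1.053 56.680
6 0.658 0.531 60.535
final: 60.535 2.291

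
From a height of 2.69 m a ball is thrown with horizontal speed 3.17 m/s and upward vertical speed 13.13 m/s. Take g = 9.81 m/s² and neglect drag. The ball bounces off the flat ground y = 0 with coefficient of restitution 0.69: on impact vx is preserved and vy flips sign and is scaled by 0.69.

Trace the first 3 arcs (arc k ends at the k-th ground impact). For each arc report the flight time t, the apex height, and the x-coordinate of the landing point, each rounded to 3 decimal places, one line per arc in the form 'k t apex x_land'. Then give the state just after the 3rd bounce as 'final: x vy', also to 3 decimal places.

1 2.868 11.477 9.092
2 2.111 5.464 15.783
3 1.457 2.601 20.401
final: 20.401 4.930

Arc 1: start y=2.690, vy=13.130 → t=2.868, apex=11.477, x_land=9.092, impact vy=-15.006
  bounce: vy ← 0.69·15.006 = 10.354
Arc 2: start y=0.000, vy=10.354 → t=2.111, apex=5.464, x_land=15.783, impact vy=-10.354
  bounce: vy ← 0.69·10.354 = 7.144
Arc 3: start y=0.000, vy=7.144 → t=1.457, apex=2.601, x_land=20.401, impact vy=-7.144
  bounce: vy ← 0.69·7.144 = 4.930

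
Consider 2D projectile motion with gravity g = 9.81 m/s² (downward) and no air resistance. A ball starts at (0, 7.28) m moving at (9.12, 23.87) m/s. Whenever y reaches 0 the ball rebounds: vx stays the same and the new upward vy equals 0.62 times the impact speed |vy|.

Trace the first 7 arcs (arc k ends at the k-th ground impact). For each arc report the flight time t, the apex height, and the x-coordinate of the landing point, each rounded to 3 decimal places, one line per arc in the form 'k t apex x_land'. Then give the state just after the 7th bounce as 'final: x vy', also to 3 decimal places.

1 5.154 36.321 47.008
2 3.374 13.962 77.781
3 2.092 5.367 96.861
4 1.297 2.063 108.690
5 0.804 0.793 116.024
6 0.499 0.305 120.571
7 0.309 0.117 123.391
final: 123.391 0.940

Arc 1: start y=7.280, vy=23.870 → t=5.154, apex=36.321, x_land=47.008, impact vy=-26.695
  bounce: vy ← 0.62·26.695 = 16.551
Arc 2: start y=0.000, vy=16.551 → t=3.374, apex=13.962, x_land=77.781, impact vy=-16.551
  bounce: vy ← 0.62·16.551 = 10.261
Arc 3: start y=0.000, vy=10.261 → t=2.092, apex=5.367, x_land=96.861, impact vy=-10.261
  bounce: vy ← 0.62·10.261 = 6.362
Arc 4: start y=0.000, vy=6.362 → t=1.297, apex=2.063, x_land=108.690, impact vy=-6.362
  bounce: vy ← 0.62·6.362 = 3.945
Arc 5: start y=0.000, vy=3.945 → t=0.804, apex=0.793, x_land=116.024, impact vy=-3.945
  bounce: vy ← 0.62·3.945 = 2.446
Arc 6: start y=0.000, vy=2.446 → t=0.499, apex=0.305, x_land=120.571, impact vy=-2.446
  bounce: vy ← 0.62·2.446 = 1.516
Arc 7: start y=0.000, vy=1.516 → t=0.309, apex=0.117, x_land=123.391, impact vy=-1.516
  bounce: vy ← 0.62·1.516 = 0.940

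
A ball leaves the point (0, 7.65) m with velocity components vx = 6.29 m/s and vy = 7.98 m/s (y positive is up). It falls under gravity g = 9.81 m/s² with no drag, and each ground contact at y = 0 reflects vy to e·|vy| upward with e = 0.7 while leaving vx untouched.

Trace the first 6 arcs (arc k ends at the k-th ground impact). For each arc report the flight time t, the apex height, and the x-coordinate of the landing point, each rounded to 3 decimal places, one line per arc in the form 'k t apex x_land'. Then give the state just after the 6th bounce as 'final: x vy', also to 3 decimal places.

Arc 1: start y=7.650, vy=7.980 → t=2.304, apex=10.896, x_land=14.491, impact vy=-14.621
  bounce: vy ← 0.7·14.621 = 10.235
Arc 2: start y=0.000, vy=10.235 → t=2.087, apex=5.339, x_land=27.616, impact vy=-10.235
  bounce: vy ← 0.7·10.235 = 7.164
Arc 3: start y=0.000, vy=7.164 → t=1.461, apex=2.616, x_land=36.803, impact vy=-7.164
  bounce: vy ← 0.7·7.164 = 5.015
Arc 4: start y=0.000, vy=5.015 → t=1.022, apex=1.282, x_land=43.234, impact vy=-5.015
  bounce: vy ← 0.7·5.015 = 3.511
Arc 5: start y=0.000, vy=3.511 → t=0.716, apex=0.628, x_land=47.736, impact vy=-3.511
  bounce: vy ← 0.7·3.511 = 2.457
Arc 6: start y=0.000, vy=2.457 → t=0.501, apex=0.308, x_land=50.887, impact vy=-2.457
  bounce: vy ← 0.7·2.457 = 1.720

1 2.304 10.896 14.491
2 2.087 5.339 27.616
3 1.461 2.616 36.803
4 1.022 1.282 43.234
5 0.716 0.628 47.736
6 0.501 0.308 50.887
final: 50.887 1.720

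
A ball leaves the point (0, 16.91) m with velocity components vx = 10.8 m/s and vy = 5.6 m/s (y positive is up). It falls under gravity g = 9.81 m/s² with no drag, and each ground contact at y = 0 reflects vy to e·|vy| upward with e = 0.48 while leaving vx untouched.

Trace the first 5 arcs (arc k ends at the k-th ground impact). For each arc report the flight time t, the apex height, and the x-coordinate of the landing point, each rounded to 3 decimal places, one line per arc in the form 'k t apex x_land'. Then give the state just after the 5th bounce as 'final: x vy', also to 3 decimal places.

1 2.513 18.508 27.144
2 1.865 4.264 47.284
3 0.895 0.983 56.952
4 0.430 0.226 61.592
5 0.206 0.052 63.819
final: 63.819 0.486

Arc 1: start y=16.910, vy=5.600 → t=2.513, apex=18.508, x_land=27.144, impact vy=-19.056
  bounce: vy ← 0.48·19.056 = 9.147
Arc 2: start y=0.000, vy=9.147 → t=1.865, apex=4.264, x_land=47.284, impact vy=-9.147
  bounce: vy ← 0.48·9.147 = 4.391
Arc 3: start y=0.000, vy=4.391 → t=0.895, apex=0.983, x_land=56.952, impact vy=-4.391
  bounce: vy ← 0.48·4.391 = 2.107
Arc 4: start y=0.000, vy=2.107 → t=0.430, apex=0.226, x_land=61.592, impact vy=-2.107
  bounce: vy ← 0.48·2.107 = 1.012
Arc 5: start y=0.000, vy=1.012 → t=0.206, apex=0.052, x_land=63.819, impact vy=-1.012
  bounce: vy ← 0.48·1.012 = 0.486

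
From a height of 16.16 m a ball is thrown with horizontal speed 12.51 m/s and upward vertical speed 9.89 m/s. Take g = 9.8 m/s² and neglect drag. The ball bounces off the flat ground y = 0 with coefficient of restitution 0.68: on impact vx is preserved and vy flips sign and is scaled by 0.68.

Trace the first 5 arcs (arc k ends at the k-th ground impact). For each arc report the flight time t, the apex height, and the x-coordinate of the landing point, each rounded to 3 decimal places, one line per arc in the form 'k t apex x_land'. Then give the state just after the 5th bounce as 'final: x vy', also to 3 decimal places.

1 3.087 21.150 38.616
2 2.826 9.780 73.963
3 1.921 4.522 97.999
4 1.307 2.091 114.344
5 0.888 0.967 125.458
final: 125.458 2.960

Arc 1: start y=16.160, vy=9.890 → t=3.087, apex=21.150, x_land=38.616, impact vy=-20.360
  bounce: vy ← 0.68·20.360 = 13.845
Arc 2: start y=0.000, vy=13.845 → t=2.826, apex=9.780, x_land=73.963, impact vy=-13.845
  bounce: vy ← 0.68·13.845 = 9.415
Arc 3: start y=0.000, vy=9.415 → t=1.921, apex=4.522, x_land=97.999, impact vy=-9.415
  bounce: vy ← 0.68·9.415 = 6.402
Arc 4: start y=0.000, vy=6.402 → t=1.307, apex=2.091, x_land=114.344, impact vy=-6.402
  bounce: vy ← 0.68·6.402 = 4.353
Arc 5: start y=0.000, vy=4.353 → t=0.888, apex=0.967, x_land=125.458, impact vy=-4.353
  bounce: vy ← 0.68·4.353 = 2.960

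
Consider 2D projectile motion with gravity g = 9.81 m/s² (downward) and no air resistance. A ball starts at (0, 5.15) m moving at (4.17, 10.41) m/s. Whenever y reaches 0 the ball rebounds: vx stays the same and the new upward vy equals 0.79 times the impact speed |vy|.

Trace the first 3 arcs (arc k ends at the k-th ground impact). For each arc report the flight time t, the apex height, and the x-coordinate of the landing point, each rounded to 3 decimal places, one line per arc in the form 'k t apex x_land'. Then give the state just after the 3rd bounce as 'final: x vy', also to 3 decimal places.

1 2.536 10.673 10.576
2 2.331 6.661 20.295
3 1.841 4.157 27.973
final: 27.973 7.135

Arc 1: start y=5.150, vy=10.410 → t=2.536, apex=10.673, x_land=10.576, impact vy=-14.471
  bounce: vy ← 0.79·14.471 = 11.432
Arc 2: start y=0.000, vy=11.432 → t=2.331, apex=6.661, x_land=20.295, impact vy=-11.432
  bounce: vy ← 0.79·11.432 = 9.031
Arc 3: start y=0.000, vy=9.031 → t=1.841, apex=4.157, x_land=27.973, impact vy=-9.031
  bounce: vy ← 0.79·9.031 = 7.135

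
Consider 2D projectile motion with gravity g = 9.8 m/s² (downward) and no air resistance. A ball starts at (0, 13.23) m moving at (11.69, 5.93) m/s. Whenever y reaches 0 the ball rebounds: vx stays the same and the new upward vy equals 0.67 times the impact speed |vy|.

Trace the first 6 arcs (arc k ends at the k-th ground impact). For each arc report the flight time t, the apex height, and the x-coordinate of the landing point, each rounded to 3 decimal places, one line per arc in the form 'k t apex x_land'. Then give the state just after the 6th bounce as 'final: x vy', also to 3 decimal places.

1 2.356 15.024 27.543
2 2.346 6.744 54.973
3 1.572 3.028 73.350
4 1.053 1.359 85.663
5 0.706 0.610 93.913
6 0.473 0.274 99.440
final: 99.440 1.552

Arc 1: start y=13.230, vy=5.930 → t=2.356, apex=15.024, x_land=27.543, impact vy=-17.160
  bounce: vy ← 0.67·17.160 = 11.497
Arc 2: start y=0.000, vy=11.497 → t=2.346, apex=6.744, x_land=54.973, impact vy=-11.497
  bounce: vy ← 0.67·11.497 = 7.703
Arc 3: start y=0.000, vy=7.703 → t=1.572, apex=3.028, x_land=73.350, impact vy=-7.703
  bounce: vy ← 0.67·7.703 = 5.161
Arc 4: start y=0.000, vy=5.161 → t=1.053, apex=1.359, x_land=85.663, impact vy=-5.161
  bounce: vy ← 0.67·5.161 = 3.458
Arc 5: start y=0.000, vy=3.458 → t=0.706, apex=0.610, x_land=93.913, impact vy=-3.458
  bounce: vy ← 0.67·3.458 = 2.317
Arc 6: start y=0.000, vy=2.317 → t=0.473, apex=0.274, x_land=99.440, impact vy=-2.317
  bounce: vy ← 0.67·2.317 = 1.552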